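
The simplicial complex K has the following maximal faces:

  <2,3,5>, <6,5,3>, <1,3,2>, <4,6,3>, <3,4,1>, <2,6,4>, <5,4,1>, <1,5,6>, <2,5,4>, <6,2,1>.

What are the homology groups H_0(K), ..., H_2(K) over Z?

We work with the vertex ordering 1 < 2 < 3 < 4 < 5 < 6. The simplices of K, each written with vertices in increasing order, are:

  0-simplices (6): [1], [2], [3], [4], [5], [6]
  1-simplices (15): [1,2], [1,3], [1,4], [1,5], [1,6], [2,3], [2,4], [2,5], [2,6], [3,4], [3,5], [3,6], [4,5], [4,6], [5,6]
  2-simplices (10): [1,2,3], [1,2,6], [1,3,4], [1,4,5], [1,5,6], [2,3,5], [2,4,5], [2,4,6], [3,4,6], [3,5,6]

Hence C_0 ≅ Z^6, C_1 ≅ Z^15, C_2 ≅ Z^10.

Boundary ∂_1: C_1 → C_0 maps an edge to its endpoints' difference, ∂[p,q] = q − p. For instance
  ∂[2,3] = [3] − [2].
As a 6×15 matrix over Z this has rank 5, with invariant factors (1,1,1,1,1).

Boundary ∂_2: C_2 → C_1 acts by ∂[p,q,r] = [q,r] − [p,r] + [p,q]. For instance
  ∂[2,4,5] = [4,5] − [2,5] + [2,4],
  ∂[1,3,4] = [3,4] − [1,4] + [1,3].
This gives a 15×10 integer matrix of rank 10; reducing to Smith normal form yields diagonal entries (1,1,1,1,1,1,1,1,1,2).

From H_k ≅ ker(∂_k) / im(∂_{k+1}) we obtain:

  H_0: rank C_0 − rank ∂_1 = 6 − 5 = 1, and the invariant factors of ∂_1 are all 1, so H_0 = Z.
  H_1: rank ker ∂_1 − rank ∂_2 = (15 − 5) − 10 = 0, and ∂_2 has invariant factor 2 > 1, so H_1 = Z/2.
  H_2: rank ker ∂_2 − rank ∂_3 = (10 − 10) − 0 = 0, and there is no ∂_3, so H_2 = 0.

As a check, the Euler characteristic is 6 − 15 + 10 = 1, which agrees with 1 − 0 + 0 = 1.
(K is a triangulation of the real projective plane RP^2.)

H_0 = Z,  H_1 = Z/2,  H_2 = 0.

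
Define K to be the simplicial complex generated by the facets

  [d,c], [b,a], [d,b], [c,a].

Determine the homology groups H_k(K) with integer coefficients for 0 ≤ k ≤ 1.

H_0 = Z,  H_1 = Z.

K has 4 vertices, 4 edges.
rank ∂_0 = 0, rank ∂_1 = 3 ⇒ b_0 = 4 − 0 − 3 = 1; all invariant factors of ∂_1 are 1 so no torsion. So H_0 = Z.
rank ∂_1 = 3, rank ∂_2 = 0 ⇒ b_1 = 4 − 3 − 0 = 1. So H_1 = Z.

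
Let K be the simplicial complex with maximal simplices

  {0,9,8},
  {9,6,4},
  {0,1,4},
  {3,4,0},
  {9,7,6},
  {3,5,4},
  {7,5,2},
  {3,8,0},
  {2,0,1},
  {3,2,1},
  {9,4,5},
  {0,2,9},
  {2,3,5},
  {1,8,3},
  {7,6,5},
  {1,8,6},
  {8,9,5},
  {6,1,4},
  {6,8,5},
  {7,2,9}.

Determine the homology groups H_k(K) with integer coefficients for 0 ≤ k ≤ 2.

K has 10 vertices, 30 edges, 20 triangles.
rank ∂_0 = 0, rank ∂_1 = 9 ⇒ b_0 = 10 − 0 − 9 = 1; all invariant factors of ∂_1 are 1 so no torsion. So H_0 = Z.
rank ∂_1 = 9, rank ∂_2 = 20 ⇒ b_1 = 30 − 9 − 20 = 1; ∂_2 has invariant factor(s) [2] giving torsion. So H_1 = Z ⊕ Z/2.
rank ∂_2 = 20, rank ∂_3 = 0 ⇒ b_2 = 20 − 20 − 0 = 0. So H_2 = 0.

H_0 ≅ Z,  H_1 ≅ Z ⊕ Z/2,  H_2 = 0.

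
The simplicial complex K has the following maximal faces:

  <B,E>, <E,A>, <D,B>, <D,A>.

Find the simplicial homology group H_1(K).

Take the total order A < B < D < E on the vertex set. Then K (dimension 1) consists of the simplices:

  0-simplices (4): A, B, D, E
  1-simplices (4): AD, AE, BD, BE

so the chain groups are C_0 ≅ Z^4, C_1 ≅ Z^4.

Boundary ∂_1: C_1 → C_0 is given by ∂[p,q] = [q] − [p]. For instance
  ∂AD = D − A.
The 4×4 boundary matrix has rank 3 and Smith normal form diag(1,1,1).

From H_k ≅ ker(∂_k) / im(∂_{k+1}) we obtain:

  H_1: rank ker ∂_1 − rank ∂_2 = (4 − 3) − 0 = 1, and there is no ∂_2, so H_1 ≅ Z.

H_1 = Z.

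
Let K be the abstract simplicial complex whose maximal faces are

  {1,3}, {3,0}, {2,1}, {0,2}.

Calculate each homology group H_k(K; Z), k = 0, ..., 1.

H_0 = Z,  H_1 = Z.

Take the total order 0 < 1 < 2 < 3 on the vertex set. Then K (dimension 1) consists of the simplices:

  0-simplices (4): [0], [1], [2], [3]
  1-simplices (4): [0,2], [0,3], [1,2], [1,3]

giving chain groups C_0 ≅ Z^4, C_1 ≅ Z^4.

∂_1: C_1 → C_0 sends each edge [p,q] (with p < q) to q − p.
This gives a 4×4 integer matrix of rank 3; reducing to Smith normal form yields diagonal entries (1,1,1).

Now H_k = ker ∂_k / im ∂_{k+1}, so:

  H_0: rank C_0 − rank ∂_1 = 4 − 3 = 1, and the invariant factors of ∂_1 are all 1, so H_0 = Z.
  H_1: rank ker ∂_1 − rank ∂_2 = (4 − 3) − 0 = 1, and there is no ∂_2, so H_1 = Z.

(K is a triangulation of the circle S^1.)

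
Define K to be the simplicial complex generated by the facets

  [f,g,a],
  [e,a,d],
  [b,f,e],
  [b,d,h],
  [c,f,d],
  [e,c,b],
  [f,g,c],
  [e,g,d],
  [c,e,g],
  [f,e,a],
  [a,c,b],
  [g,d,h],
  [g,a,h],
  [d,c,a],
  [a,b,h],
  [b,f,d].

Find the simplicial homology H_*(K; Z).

H_0 = Z,  H_1 = Z^2,  H_2 = Z.

Order the vertices as a < b < c < d < e < f < g < h. Listing each simplex with vertices in this order, K has dimension 2 with simplices:

  0-simplices (8): a, b, c, d, e, f, g, h
  1-simplices (24): ab, ac, ad, ae, af, ag, ah, bc, bd, be, bf, bh, cd, ce, cf, cg, de, df, dg, dh, ef, eg, fg, gh
  2-simplices (16): abc, abh, acd, ade, aef, afg, agh, bce, bdf, bdh, bef, cdf, ceg, cfg, deg, dgh

giving chain groups C_0 ≅ Z^8, C_1 ≅ Z^24, C_2 ≅ Z^16.

The boundary map ∂_1: C_1 → C_0 is given by ∂[p,q] = [q] − [p].
This gives a 8×24 integer matrix of rank 7; reducing to Smith normal form yields diagonal entries (1,1,1,1,1,1,1).

The boundary map ∂_2: C_2 → C_1 maps a triangle to the signed sum of its edges. For instance
  ∂aef = ef − af + ae,
  ∂bdh = dh − bh + bd.
The 24×16 boundary matrix has rank 15 and Smith normal form diag(1,1,1,1,1,1,1,1,1,1,1,1,1,1,1).

Reading off H_k = ker ∂_k / im ∂_{k+1}:

  H_0: rank C_0 − rank ∂_1 = 8 − 7 = 1, and the invariant factors of ∂_1 are all 1, so H_0 = Z.
  H_1: rank ker ∂_1 − rank ∂_2 = (24 − 7) − 15 = 2, and the invariant factors of ∂_2 are all 1, so H_1 = Z^2.
  H_2: rank ker ∂_2 − rank ∂_3 = (16 − 15) − 0 = 1, and there is no ∂_3, so H_2 = Z.

As a check, the Euler characteristic is 8 − 24 + 16 = 0, which agrees with 1 − 2 + 1 = 0.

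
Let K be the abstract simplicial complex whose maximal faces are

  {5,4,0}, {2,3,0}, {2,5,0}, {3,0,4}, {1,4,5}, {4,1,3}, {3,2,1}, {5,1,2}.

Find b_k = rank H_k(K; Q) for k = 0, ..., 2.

b_0 = 1, b_1 = 0, b_2 = 1.

Fix the vertex order 0 < 1 < 2 < 3 < 4 < 5 and write every simplex with vertices in increasing order. Then dim K = 2 and the simplices of K are:

  0-simplices (6): [0], [1], [2], [3], [4], [5]
  1-simplices (12): [0,2], [0,3], [0,4], [0,5], [1,2], [1,3], [1,4], [1,5], [2,3], [2,5], [3,4], [4,5]
  2-simplices (8): [0,2,3], [0,2,5], [0,3,4], [0,4,5], [1,2,3], [1,2,5], [1,3,4], [1,4,5]

so the chain groups are C_0 ≅ Z^6, C_1 ≅ Z^12, C_2 ≅ Z^8.

Boundary ∂_1: C_1 → C_0 is given by ∂[p,q] = [q] − [p]. For instance
  ∂[1,5] = [5] − [1].
The 6×12 boundary matrix has rank 5 and Smith normal form diag(1,1,1,1,1).

The boundary map ∂_2: C_2 → C_1 acts by ∂[p,q,r] = [q,r] − [p,r] + [p,q]. For instance
  ∂[1,2,5] = [2,5] − [1,5] + [1,2],
  ∂[0,2,3] = [2,3] − [0,3] + [0,2].
As a 12×8 matrix over Z this has rank 7, with invariant factors (1,1,1,1,1,1,1).

Now H_k = ker ∂_k / im ∂_{k+1}, so:

  H_0: rank C_0 − rank ∂_1 = 6 − 5 = 1, and the invariant factors of ∂_1 are all 1, so H_0 ≅ Z.
  H_1: rank ker ∂_1 − rank ∂_2 = (12 − 5) − 7 = 0, and the invariant factors of ∂_2 are all 1, so H_1 ≅ 0.
  H_2: rank ker ∂_2 − rank ∂_3 = (8 − 7) − 0 = 1, and there is no ∂_3, so H_2 ≅ Z.

As a check, the Euler characteristic is 6 − 12 + 8 = 2, which agrees with 1 − 0 + 1 = 2.

Hence the Betti numbers are b_0 = 1, b_1 = 0, b_2 = 1.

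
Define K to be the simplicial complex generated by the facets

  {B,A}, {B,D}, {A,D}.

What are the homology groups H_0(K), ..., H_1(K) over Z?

K has 3 vertices, 3 edges.
rank ∂_0 = 0, rank ∂_1 = 2 ⇒ b_0 = 3 − 0 − 2 = 1; all invariant factors of ∂_1 are 1 so no torsion. So H_0 ≅ Z.
rank ∂_1 = 2, rank ∂_2 = 0 ⇒ b_1 = 3 − 2 − 0 = 1. So H_1 ≅ Z.

H_0 ≅ Z,  H_1 ≅ Z.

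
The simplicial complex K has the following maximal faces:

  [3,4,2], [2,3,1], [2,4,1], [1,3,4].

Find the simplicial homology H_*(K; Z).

Fix the vertex order 1 < 2 < 3 < 4 and write every simplex with vertices in increasing order. Then dim K = 2 and the simplices of K are:

  0-simplices (4): [1], [2], [3], [4]
  1-simplices (6): [1,2], [1,3], [1,4], [2,3], [2,4], [3,4]
  2-simplices (4): [1,2,3], [1,2,4], [1,3,4], [2,3,4]

Hence C_0 ≅ Z^4, C_1 ≅ Z^6, C_2 ≅ Z^4.

∂_1: C_1 → C_0 sends each edge [p,q] (with p < q) to q − p.
The resulting 4×6 matrix has rank 3, and its Smith normal form has invariant factors (1,1,1).

The boundary map ∂_2: C_2 → C_1 maps a triangle to the signed sum of its edges. For instance
  ∂[2,3,4] = [3,4] − [2,4] + [2,3],
  ∂[1,2,4] = [2,4] − [1,4] + [1,2].
The resulting 6×4 matrix has rank 3, and its Smith normal form has invariant factors (1,1,1).

Computing H_k = (kernel of ∂_k) / (image of ∂_{k+1}):

  H_0: rank C_0 − rank ∂_1 = 4 − 3 = 1, and the invariant factors of ∂_1 are all 1, so H_0 ≅ Z.
  H_1: rank ker ∂_1 − rank ∂_2 = (6 − 3) − 3 = 0, and the invariant factors of ∂_2 are all 1, so H_1 ≅ 0.
  H_2: rank ker ∂_2 − rank ∂_3 = (4 − 3) − 0 = 1, and there is no ∂_3, so H_2 ≅ Z.

(K is a triangulation of the 2-sphere S^2.)

H_0 = Z,  H_1 = 0,  H_2 = Z.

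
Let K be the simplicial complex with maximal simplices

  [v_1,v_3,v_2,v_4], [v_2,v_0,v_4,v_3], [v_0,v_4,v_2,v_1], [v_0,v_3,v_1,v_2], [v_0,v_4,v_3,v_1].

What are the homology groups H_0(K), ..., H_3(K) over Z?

Fix the vertex order v_0 < v_1 < v_2 < v_3 < v_4 and write every simplex with vertices in increasing order. Then dim K = 3 and the simplices of K are:

  0-simplices (5): [v_0], [v_1], [v_2], [v_3], [v_4]
  1-simplices (10): [v_0,v_1], [v_0,v_2], [v_0,v_3], [v_0,v_4], [v_1,v_2], [v_1,v_3], [v_1,v_4], [v_2,v_3], [v_2,v_4], [v_3,v_4]
  2-simplices (10): [v_0,v_1,v_2], [v_0,v_1,v_3], [v_0,v_1,v_4], [v_0,v_2,v_3], [v_0,v_2,v_4], [v_0,v_3,v_4], [v_1,v_2,v_3], [v_1,v_2,v_4], [v_1,v_3,v_4], [v_2,v_3,v_4]
  3-simplices (5): [v_0,v_1,v_2,v_3], [v_0,v_1,v_2,v_4], [v_0,v_1,v_3,v_4], [v_0,v_2,v_3,v_4], [v_1,v_2,v_3,v_4]

giving chain groups C_0 ≅ Z^5, C_1 ≅ Z^10, C_2 ≅ Z^10, C_3 ≅ Z^5.

∂_1: C_1 → C_0 sends each edge [p,q] (with p < q) to q − p. For instance
  ∂[v_1,v_4] = [v_4] − [v_1].
This gives a 5×10 integer matrix of rank 4; reducing to Smith normal form yields diagonal entries (1,1,1,1).

The boundary map ∂_2: C_2 → C_1 acts by ∂[p,q,r] = [q,r] − [p,r] + [p,q]. For instance
  ∂[v_0,v_2,v_4] = [v_2,v_4] − [v_0,v_4] + [v_0,v_2],
  ∂[v_0,v_1,v_4] = [v_1,v_4] − [v_0,v_4] + [v_0,v_1].
This gives a 10×10 integer matrix of rank 6; reducing to Smith normal form yields diagonal entries (1,1,1,1,1,1).

Boundary ∂_3: C_3 → C_2 sends each 3-simplex σ to the alternating sum Σ_i (−1)^i (σ with its i-th vertex removed). For instance
  ∂[v_1,v_2,v_3,v_4] = [v_2,v_3,v_4] − [v_1,v_3,v_4] + [v_1,v_2,v_4] − [v_1,v_2,v_3],
  ∂[v_0,v_1,v_2,v_3] = [v_1,v_2,v_3] − [v_0,v_2,v_3] + [v_0,v_1,v_3] − [v_0,v_1,v_2].
The resulting 10×5 matrix has rank 4, and its Smith normal form has invariant factors (1,1,1,1).

From H_k ≅ ker(∂_k) / im(∂_{k+1}) we obtain:

  H_0: rank C_0 − rank ∂_1 = 5 − 4 = 1, and the invariant factors of ∂_1 are all 1, so H_0 ≅ Z.
  H_1: rank ker ∂_1 − rank ∂_2 = (10 − 4) − 6 = 0, and the invariant factors of ∂_2 are all 1, so H_1 ≅ 0.
  H_2: rank ker ∂_2 − rank ∂_3 = (10 − 6) − 4 = 0, and the invariant factors of ∂_3 are all 1, so H_2 ≅ 0.
  H_3: rank ker ∂_3 − rank ∂_4 = (5 − 4) − 0 = 1, and there is no ∂_4, so H_3 ≅ Z.

As a check, the Euler characteristic is 5 − 10 + 10 − 5 = 0, which agrees with 1 − 0 + 0 − 1 = 0.

H_0 ≅ Z,  H_1 = 0,  H_2 = 0,  H_3 ≅ Z.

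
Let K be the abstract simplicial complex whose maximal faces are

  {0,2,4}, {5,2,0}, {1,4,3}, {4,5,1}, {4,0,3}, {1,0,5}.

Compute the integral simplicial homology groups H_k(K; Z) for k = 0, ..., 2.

H_0 = Z,  H_1 = Z,  H_2 = 0.

Fix the vertex order 0 < 1 < 2 < 3 < 4 < 5 and write every simplex with vertices in increasing order. Then dim K = 2 and the simplices of K are:

  0-simplices (6): [0], [1], [2], [3], [4], [5]
  1-simplices (12): [0,1], [0,2], [0,3], [0,4], [0,5], [1,3], [1,4], [1,5], [2,4], [2,5], [3,4], [4,5]
  2-simplices (6): [0,1,5], [0,2,4], [0,2,5], [0,3,4], [1,3,4], [1,4,5]

giving chain groups C_0 ≅ Z^6, C_1 ≅ Z^12, C_2 ≅ Z^6.

The boundary map ∂_1: C_1 → C_0 is given by ∂[p,q] = [q] − [p].
The resulting 6×12 matrix has rank 5, and its Smith normal form has invariant factors (1,1,1,1,1).

The boundary map ∂_2: C_2 → C_1 acts by ∂[p,q,r] = [q,r] − [p,r] + [p,q]. For instance
  ∂[1,3,4] = [3,4] − [1,4] + [1,3],
  ∂[0,1,5] = [1,5] − [0,5] + [0,1].
The 12×6 boundary matrix has rank 6 and Smith normal form diag(1,1,1,1,1,1).

Reading off H_k = ker ∂_k / im ∂_{k+1}:

  H_0: rank C_0 − rank ∂_1 = 6 − 5 = 1, and the invariant factors of ∂_1 are all 1, so H_0 ≅ Z.
  H_1: rank ker ∂_1 − rank ∂_2 = (12 − 5) − 6 = 1, and the invariant factors of ∂_2 are all 1, so H_1 ≅ Z.
  H_2: rank ker ∂_2 − rank ∂_3 = (6 − 6) − 0 = 0, and there is no ∂_3, so H_2 ≅ 0.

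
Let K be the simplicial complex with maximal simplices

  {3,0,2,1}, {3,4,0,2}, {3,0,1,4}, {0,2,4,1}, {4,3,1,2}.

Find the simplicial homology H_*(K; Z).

H_0 ≅ Z,  H_1 = 0,  H_2 = 0,  H_3 ≅ Z.

We work with the vertex ordering 0 < 1 < 2 < 3 < 4. The simplices of K, each written with vertices in increasing order, are:

  0-simplices (5): [0], [1], [2], [3], [4]
  1-simplices (10): [0,1], [0,2], [0,3], [0,4], [1,2], [1,3], [1,4], [2,3], [2,4], [3,4]
  2-simplices (10): [0,1,2], [0,1,3], [0,1,4], [0,2,3], [0,2,4], [0,3,4], [1,2,3], [1,2,4], [1,3,4], [2,3,4]
  3-simplices (5): [0,1,2,3], [0,1,2,4], [0,1,3,4], [0,2,3,4], [1,2,3,4]

so the chain groups are C_0 ≅ Z^5, C_1 ≅ Z^10, C_2 ≅ Z^10, C_3 ≅ Z^5.

The boundary map ∂_1: C_1 → C_0 is given by ∂[p,q] = [q] − [p].
As a 5×10 matrix over Z this has rank 4, with invariant factors (1,1,1,1).

The boundary map ∂_2: C_2 → C_1 sends each 2-simplex [p,q,r] to [q,r] − [p,r] + [p,q]. For instance
  ∂[0,1,3] = [1,3] − [0,3] + [0,1],
  ∂[1,2,3] = [2,3] − [1,3] + [1,2].
This gives a 10×10 integer matrix of rank 6; reducing to Smith normal form yields diagonal entries (1,1,1,1,1,1).

∂_3: C_3 → C_2 sends each 3-simplex σ to the alternating sum Σ_i (−1)^i (σ with its i-th vertex removed). For instance
  ∂[1,2,3,4] = [2,3,4] − [1,3,4] + [1,2,4] − [1,2,3],
  ∂[0,2,3,4] = [2,3,4] − [0,3,4] + [0,2,4] − [0,2,3].
This gives a 10×5 integer matrix of rank 4; reducing to Smith normal form yields diagonal entries (1,1,1,1).

Now H_k = ker ∂_k / im ∂_{k+1}, so:

  H_0: rank C_0 − rank ∂_1 = 5 − 4 = 1, and the invariant factors of ∂_1 are all 1, so H_0 = Z.
  H_1: rank ker ∂_1 − rank ∂_2 = (10 − 4) − 6 = 0, and the invariant factors of ∂_2 are all 1, so H_1 = 0.
  H_2: rank ker ∂_2 − rank ∂_3 = (10 − 6) − 4 = 0, and the invariant factors of ∂_3 are all 1, so H_2 = 0.
  H_3: rank ker ∂_3 − rank ∂_4 = (5 − 4) − 0 = 1, and there is no ∂_4, so H_3 = Z.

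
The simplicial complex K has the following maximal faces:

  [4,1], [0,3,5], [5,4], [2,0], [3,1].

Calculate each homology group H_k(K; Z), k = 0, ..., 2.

Take the total order 0 < 1 < 2 < 3 < 4 < 5 on the vertex set. Then K (dimension 2) consists of the simplices:

  0-simplices (6): [0], [1], [2], [3], [4], [5]
  1-simplices (7): [0,2], [0,3], [0,5], [1,3], [1,4], [3,5], [4,5]
  2-simplices (1): [0,3,5]

so the chain groups are C_0 ≅ Z^6, C_1 ≅ Z^7, C_2 ≅ Z^1.

The boundary map ∂_1: C_1 → C_0 maps an edge to its endpoints' difference, ∂[p,q] = q − p. For instance
  ∂[0,3] = [3] − [0].
The 6×7 boundary matrix has rank 5 and Smith normal form diag(1,1,1,1,1).

∂_2: C_2 → C_1 sends each 2-simplex [p,q,r] to [q,r] − [p,r] + [p,q]. For instance
  ∂[0,3,5] = [3,5] − [0,5] + [0,3].
As a 7×1 matrix over Z this has rank 1, with invariant factors (1).

From H_k ≅ ker(∂_k) / im(∂_{k+1}) we obtain:

  H_0: rank C_0 − rank ∂_1 = 6 − 5 = 1, and the invariant factors of ∂_1 are all 1, so H_0 = Z.
  H_1: rank ker ∂_1 − rank ∂_2 = (7 − 5) − 1 = 1, and the invariant factors of ∂_2 are all 1, so H_1 = Z.
  H_2: rank ker ∂_2 − rank ∂_3 = (1 − 1) − 0 = 0, and there is no ∂_3, so H_2 = 0.

H_0 ≅ Z,  H_1 ≅ Z,  H_2 = 0.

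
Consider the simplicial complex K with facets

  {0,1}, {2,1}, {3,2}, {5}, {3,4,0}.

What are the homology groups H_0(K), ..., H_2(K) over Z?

H_0 ≅ Z^2,  H_1 ≅ Z,  H_2 = 0.

Order the vertices as 0 < 1 < 2 < 3 < 4 < 5. Listing each simplex with vertices in this order, K has dimension 2 with simplices:

  0-simplices (6): [0], [1], [2], [3], [4], [5]
  1-simplices (6): [0,1], [0,3], [0,4], [1,2], [2,3], [3,4]
  2-simplices (1): [0,3,4]

Hence C_0 ≅ Z^6, C_1 ≅ Z^6, C_2 ≅ Z^1.

Boundary ∂_1: C_1 → C_0 sends each edge [p,q] (with p < q) to q − p.
The 6×6 boundary matrix has rank 4 and Smith normal form diag(1,1,1,1).

∂_2: C_2 → C_1 maps a triangle to the signed sum of its edges. For instance
  ∂[0,3,4] = [3,4] − [0,4] + [0,3].
The resulting 6×1 matrix has rank 1, and its Smith normal form has invariant factors (1).

Computing H_k = (kernel of ∂_k) / (image of ∂_{k+1}):

  H_0: rank C_0 − rank ∂_1 = 6 − 4 = 2, and the invariant factors of ∂_1 are all 1, so H_0 ≅ Z^2.
  H_1: rank ker ∂_1 − rank ∂_2 = (6 − 4) − 1 = 1, and the invariant factors of ∂_2 are all 1, so H_1 ≅ Z.
  H_2: rank ker ∂_2 − rank ∂_3 = (1 − 1) − 0 = 0, and there is no ∂_3, so H_2 ≅ 0.

As a check, the Euler characteristic is 6 − 6 + 1 = 1, which agrees with 2 − 1 + 0 = 1.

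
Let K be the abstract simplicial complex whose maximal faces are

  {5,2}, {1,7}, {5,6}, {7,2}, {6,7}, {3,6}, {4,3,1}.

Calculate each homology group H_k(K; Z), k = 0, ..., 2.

H_0 ≅ Z,  H_1 ≅ Z^2,  H_2 = 0.

Order the vertices as 1 < 2 < 3 < 4 < 5 < 6 < 7. Listing each simplex with vertices in this order, K has dimension 2 with simplices:

  0-simplices (7): [1], [2], [3], [4], [5], [6], [7]
  1-simplices (9): [1,3], [1,4], [1,7], [2,5], [2,7], [3,4], [3,6], [5,6], [6,7]
  2-simplices (1): [1,3,4]

so the chain groups are C_0 ≅ Z^7, C_1 ≅ Z^9, C_2 ≅ Z^1.

∂_1: C_1 → C_0 maps an edge to its endpoints' difference, ∂[p,q] = q − p.
This gives a 7×9 integer matrix of rank 6; reducing to Smith normal form yields diagonal entries (1,1,1,1,1,1).

∂_2: C_2 → C_1 sends each 2-simplex [p,q,r] to [q,r] − [p,r] + [p,q]. For instance
  ∂[1,3,4] = [3,4] − [1,4] + [1,3].
The 9×1 boundary matrix has rank 1 and Smith normal form diag(1).

Now H_k = ker ∂_k / im ∂_{k+1}, so:

  H_0: rank C_0 − rank ∂_1 = 7 − 6 = 1, and the invariant factors of ∂_1 are all 1, so H_0 = Z.
  H_1: rank ker ∂_1 − rank ∂_2 = (9 − 6) − 1 = 2, and the invariant factors of ∂_2 are all 1, so H_1 = Z^2.
  H_2: rank ker ∂_2 − rank ∂_3 = (1 − 1) − 0 = 0, and there is no ∂_3, so H_2 = 0.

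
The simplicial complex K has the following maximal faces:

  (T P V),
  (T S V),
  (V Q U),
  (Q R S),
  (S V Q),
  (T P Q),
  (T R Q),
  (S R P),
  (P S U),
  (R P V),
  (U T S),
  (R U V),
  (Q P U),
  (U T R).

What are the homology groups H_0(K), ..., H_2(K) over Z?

H_0 ≅ Z,  H_1 ≅ Z^2,  H_2 ≅ Z.

Order the vertices as P < Q < R < S < T < U < V. Listing each simplex with vertices in this order, K has dimension 2 with simplices:

  0-simplices (7): P, Q, R, S, T, U, V
  1-simplices (21): PQ, PR, PS, PT, PU, PV, QR, QS, QT, QU, QV, RS, RT, RU, RV, ST, SU, SV, TU, TV, UV
  2-simplices (14): PQT, PQU, PRS, PRV, PSU, PTV, QRS, QRT, QSV, QUV, RTU, RUV, STU, STV

Hence C_0 ≅ Z^7, C_1 ≅ Z^21, C_2 ≅ Z^14.

∂_1: C_1 → C_0 is given by ∂[p,q] = [q] − [p]. For instance
  ∂RS = S − R.
This gives a 7×21 integer matrix of rank 6; reducing to Smith normal form yields diagonal entries (1,1,1,1,1,1).

Boundary ∂_2: C_2 → C_1 sends each 2-simplex [p,q,r] to [q,r] − [p,r] + [p,q]. For instance
  ∂PTV = TV − PV + PT,
  ∂QRT = RT − QT + QR.
The resulting 21×14 matrix has rank 13, and its Smith normal form has invariant factors (1,1,1,1,1,1,1,1,1,1,1,1,1).

From H_k ≅ ker(∂_k) / im(∂_{k+1}) we obtain:

  H_0: rank C_0 − rank ∂_1 = 7 − 6 = 1, and the invariant factors of ∂_1 are all 1, so H_0 ≅ Z.
  H_1: rank ker ∂_1 − rank ∂_2 = (21 − 6) − 13 = 2, and the invariant factors of ∂_2 are all 1, so H_1 ≅ Z^2.
  H_2: rank ker ∂_2 − rank ∂_3 = (14 − 13) − 0 = 1, and there is no ∂_3, so H_2 ≅ Z.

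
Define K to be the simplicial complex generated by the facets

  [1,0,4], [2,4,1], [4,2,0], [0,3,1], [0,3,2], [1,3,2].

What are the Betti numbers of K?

Take the total order 0 < 1 < 2 < 3 < 4 on the vertex set. Then K (dimension 2) consists of the simplices:

  0-simplices (5): [0], [1], [2], [3], [4]
  1-simplices (9): [0,1], [0,2], [0,3], [0,4], [1,2], [1,3], [1,4], [2,3], [2,4]
  2-simplices (6): [0,1,3], [0,1,4], [0,2,3], [0,2,4], [1,2,3], [1,2,4]

Hence C_0 ≅ Z^5, C_1 ≅ Z^9, C_2 ≅ Z^6.

Boundary ∂_1: C_1 → C_0 sends each edge [p,q] (with p < q) to q − p. For instance
  ∂[1,4] = [4] − [1].
As a 5×9 matrix over Z this has rank 4, with invariant factors (1,1,1,1).

∂_2: C_2 → C_1 acts by ∂[p,q,r] = [q,r] − [p,r] + [p,q]. For instance
  ∂[0,2,4] = [2,4] − [0,4] + [0,2],
  ∂[1,2,4] = [2,4] − [1,4] + [1,2].
The resulting 9×6 matrix has rank 5, and its Smith normal form has invariant factors (1,1,1,1,1).

From H_k ≅ ker(∂_k) / im(∂_{k+1}) we obtain:

  H_0: rank C_0 − rank ∂_1 = 5 − 4 = 1, and the invariant factors of ∂_1 are all 1, so H_0 ≅ Z.
  H_1: rank ker ∂_1 − rank ∂_2 = (9 − 4) − 5 = 0, and the invariant factors of ∂_2 are all 1, so H_1 ≅ 0.
  H_2: rank ker ∂_2 − rank ∂_3 = (6 − 5) − 0 = 1, and there is no ∂_3, so H_2 ≅ Z.

Hence the Betti numbers are b_0 = 1, b_1 = 0, b_2 = 1.

b_0 = 1, b_1 = 0, b_2 = 1.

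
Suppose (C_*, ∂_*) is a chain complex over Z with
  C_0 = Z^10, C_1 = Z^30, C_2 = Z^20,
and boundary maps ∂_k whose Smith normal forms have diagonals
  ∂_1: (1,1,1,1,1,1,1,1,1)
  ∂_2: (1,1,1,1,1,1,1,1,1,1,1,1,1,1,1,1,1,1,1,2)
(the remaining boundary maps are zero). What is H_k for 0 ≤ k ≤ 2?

H_0: b_0 = 10 − 0 − 9 = 1; torsion from ∂_1 factors > 1: none. So H_0 ≅ Z.
H_1: b_1 = 30 − 9 − 20 = 1; torsion from ∂_2 factors > 1: [2]. So H_1 ≅ Z ⊕ Z/2.
H_2: b_2 = 20 − 20 − 0 = 0; torsion from ∂_3 factors > 1: none. So H_2 ≅ 0.

H_0 ≅ Z,  H_1 ≅ Z ⊕ Z/2,  H_2 = 0.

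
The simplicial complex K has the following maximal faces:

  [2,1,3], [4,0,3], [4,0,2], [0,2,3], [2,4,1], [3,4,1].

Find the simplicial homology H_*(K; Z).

H_0 ≅ Z,  H_1 = 0,  H_2 ≅ Z.

Fix the vertex order 0 < 1 < 2 < 3 < 4 and write every simplex with vertices in increasing order. Then dim K = 2 and the simplices of K are:

  0-simplices (5): [0], [1], [2], [3], [4]
  1-simplices (9): [0,2], [0,3], [0,4], [1,2], [1,3], [1,4], [2,3], [2,4], [3,4]
  2-simplices (6): [0,2,3], [0,2,4], [0,3,4], [1,2,3], [1,2,4], [1,3,4]

so the chain groups are C_0 ≅ Z^5, C_1 ≅ Z^9, C_2 ≅ Z^6.

The boundary map ∂_1: C_1 → C_0 is given by ∂[p,q] = [q] − [p]. For instance
  ∂[0,4] = [4] − [0].
As a 5×9 matrix over Z this has rank 4, with invariant factors (1,1,1,1).

The boundary map ∂_2: C_2 → C_1 sends each 2-simplex [p,q,r] to [q,r] − [p,r] + [p,q]. For instance
  ∂[1,2,4] = [2,4] − [1,4] + [1,2],
  ∂[1,2,3] = [2,3] − [1,3] + [1,2].
The 9×6 boundary matrix has rank 5 and Smith normal form diag(1,1,1,1,1).

From H_k ≅ ker(∂_k) / im(∂_{k+1}) we obtain:

  H_0: rank C_0 − rank ∂_1 = 5 − 4 = 1, and the invariant factors of ∂_1 are all 1, so H_0 ≅ Z.
  H_1: rank ker ∂_1 − rank ∂_2 = (9 − 4) − 5 = 0, and the invariant factors of ∂_2 are all 1, so H_1 ≅ 0.
  H_2: rank ker ∂_2 − rank ∂_3 = (6 − 5) − 0 = 1, and there is no ∂_3, so H_2 ≅ Z.

As a check, the Euler characteristic is 5 − 9 + 6 = 2, which agrees with 1 − 0 + 1 = 2.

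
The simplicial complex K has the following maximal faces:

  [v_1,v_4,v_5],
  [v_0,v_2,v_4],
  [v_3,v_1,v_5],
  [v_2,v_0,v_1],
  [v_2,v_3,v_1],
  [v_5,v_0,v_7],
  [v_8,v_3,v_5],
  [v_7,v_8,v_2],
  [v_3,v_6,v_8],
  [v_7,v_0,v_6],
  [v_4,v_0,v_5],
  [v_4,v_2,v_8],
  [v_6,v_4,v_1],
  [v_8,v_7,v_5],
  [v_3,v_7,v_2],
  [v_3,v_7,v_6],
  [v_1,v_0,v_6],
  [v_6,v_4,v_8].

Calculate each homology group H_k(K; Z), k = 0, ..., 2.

H_0 ≅ Z,  H_1 ≅ Z × Z/2,  H_2 = 0.

Take the total order v_0 < v_1 < v_2 < v_3 < v_4 < v_5 < v_6 < v_7 < v_8 on the vertex set. Then K (dimension 2) consists of the simplices:

  0-simplices (9): [v_0], [v_1], [v_2], [v_3], [v_4], [v_5], [v_6], [v_7], [v_8]
  1-simplices (27): (27 of them)
  2-simplices (18): (18 of them)

so the chain groups are C_0 ≅ Z^9, C_1 ≅ Z^27, C_2 ≅ Z^18.

Boundary ∂_1: C_1 → C_0 is given by ∂[p,q] = [q] − [p]. For instance
  ∂[v_2,v_7] = [v_7] − [v_2].
The 9×27 boundary matrix has rank 8 and Smith normal form diag(1,1,1,1,1,1,1,1).

Boundary ∂_2: C_2 → C_1 acts by ∂[p,q,r] = [q,r] − [p,r] + [p,q]. For instance
  ∂[v_1,v_4,v_5] = [v_4,v_5] − [v_1,v_5] + [v_1,v_4],
  ∂[v_3,v_6,v_7] = [v_6,v_7] − [v_3,v_7] + [v_3,v_6].
The resulting 27×18 matrix has rank 18, and its Smith normal form has invariant factors (1,1,1,1,1,1,1,1,1,1,1,1,1,1,1,1,1,2).

From H_k ≅ ker(∂_k) / im(∂_{k+1}) we obtain:

  H_0: rank C_0 − rank ∂_1 = 9 − 8 = 1, and the invariant factors of ∂_1 are all 1, so H_0 ≅ Z.
  H_1: rank ker ∂_1 − rank ∂_2 = (27 − 8) − 18 = 1, and ∂_2 has invariant factor 2 > 1, so H_1 ≅ Z × Z/2.
  H_2: rank ker ∂_2 − rank ∂_3 = (18 − 18) − 0 = 0, and there is no ∂_3, so H_2 ≅ 0.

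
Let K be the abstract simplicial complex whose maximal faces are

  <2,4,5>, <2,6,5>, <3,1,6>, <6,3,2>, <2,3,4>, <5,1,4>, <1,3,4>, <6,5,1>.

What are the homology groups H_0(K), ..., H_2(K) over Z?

We work with the vertex ordering 1 < 2 < 3 < 4 < 5 < 6. The simplices of K, each written with vertices in increasing order, are:

  0-simplices (6): [1], [2], [3], [4], [5], [6]
  1-simplices (12): [1,3], [1,4], [1,5], [1,6], [2,3], [2,4], [2,5], [2,6], [3,4], [3,6], [4,5], [5,6]
  2-simplices (8): [1,3,4], [1,3,6], [1,4,5], [1,5,6], [2,3,4], [2,3,6], [2,4,5], [2,5,6]

so the chain groups are C_0 ≅ Z^6, C_1 ≅ Z^12, C_2 ≅ Z^8.

Boundary ∂_1: C_1 → C_0 maps an edge to its endpoints' difference, ∂[p,q] = q − p. For instance
  ∂[1,5] = [5] − [1].
This gives a 6×12 integer matrix of rank 5; reducing to Smith normal form yields diagonal entries (1,1,1,1,1).

The boundary map ∂_2: C_2 → C_1 maps a triangle to the signed sum of its edges. For instance
  ∂[1,5,6] = [5,6] − [1,6] + [1,5],
  ∂[2,3,4] = [3,4] − [2,4] + [2,3].
As a 12×8 matrix over Z this has rank 7, with invariant factors (1,1,1,1,1,1,1).

From H_k ≅ ker(∂_k) / im(∂_{k+1}) we obtain:

  H_0: rank C_0 − rank ∂_1 = 6 − 5 = 1, and the invariant factors of ∂_1 are all 1, so H_0 ≅ Z.
  H_1: rank ker ∂_1 − rank ∂_2 = (12 − 5) − 7 = 0, and the invariant factors of ∂_2 are all 1, so H_1 ≅ 0.
  H_2: rank ker ∂_2 − rank ∂_3 = (8 − 7) − 0 = 1, and there is no ∂_3, so H_2 ≅ Z.

H_0 ≅ Z,  H_1 = 0,  H_2 ≅ Z.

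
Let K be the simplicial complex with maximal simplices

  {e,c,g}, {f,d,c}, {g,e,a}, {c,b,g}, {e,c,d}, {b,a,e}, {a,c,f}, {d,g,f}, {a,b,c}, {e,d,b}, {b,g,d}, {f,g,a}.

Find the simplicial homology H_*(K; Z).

H_0 = Z,  H_1 = Z/2Z,  H_2 = 0.

Order the vertices as a < b < c < d < e < f < g. Listing each simplex with vertices in this order, K has dimension 2 with simplices:

  0-simplices (7): a, b, c, d, e, f, g
  1-simplices (18): ab, ac, ae, af, ag, bc, bd, be, bg, cd, ce, cf, cg, de, df, dg, eg, fg
  2-simplices (12): abc, abe, acf, aeg, afg, bcg, bde, bdg, cde, cdf, ceg, dfg

Hence C_0 ≅ Z^7, C_1 ≅ Z^18, C_2 ≅ Z^12.

∂_1: C_1 → C_0 sends each edge [p,q] (with p < q) to q − p.
The resulting 7×18 matrix has rank 6, and its Smith normal form has invariant factors (1,1,1,1,1,1).

Boundary ∂_2: C_2 → C_1 acts by ∂[p,q,r] = [q,r] − [p,r] + [p,q]. For instance
  ∂cde = de − ce + cd,
  ∂bde = de − be + bd.
The 18×12 boundary matrix has rank 12 and Smith normal form diag(1,1,1,1,1,1,1,1,1,1,1,2).

From H_k ≅ ker(∂_k) / im(∂_{k+1}) we obtain:

  H_0: rank C_0 − rank ∂_1 = 7 − 6 = 1, and the invariant factors of ∂_1 are all 1, so H_0 = Z.
  H_1: rank ker ∂_1 − rank ∂_2 = (18 − 6) − 12 = 0, and ∂_2 has invariant factor 2 > 1, so H_1 = Z/2Z.
  H_2: rank ker ∂_2 − rank ∂_3 = (12 − 12) − 0 = 0, and there is no ∂_3, so H_2 = 0.

As a check, the Euler characteristic is 7 − 18 + 12 = 1, which agrees with 1 − 0 + 0 = 1.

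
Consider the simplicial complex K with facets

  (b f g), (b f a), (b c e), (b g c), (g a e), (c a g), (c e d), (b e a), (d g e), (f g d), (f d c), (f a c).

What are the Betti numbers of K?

b_0 = 1, b_1 = 0, b_2 = 0.

We work with the vertex ordering a < b < c < d < e < f < g. The simplices of K, each written with vertices in increasing order, are:

  0-simplices (7): a, b, c, d, e, f, g
  1-simplices (18): ab, ac, ae, af, ag, bc, be, bf, bg, cd, ce, cf, cg, de, df, dg, eg, fg
  2-simplices (12): abe, abf, acf, acg, aeg, bce, bcg, bfg, cde, cdf, deg, dfg

so the chain groups are C_0 ≅ Z^7, C_1 ≅ Z^18, C_2 ≅ Z^12.

The boundary map ∂_1: C_1 → C_0 maps an edge to its endpoints' difference, ∂[p,q] = q − p. For instance
  ∂ac = c − a.
This gives a 7×18 integer matrix of rank 6; reducing to Smith normal form yields diagonal entries (1,1,1,1,1,1).

∂_2: C_2 → C_1 sends each 2-simplex [p,q,r] to [q,r] − [p,r] + [p,q]. For instance
  ∂cdf = df − cf + cd,
  ∂abe = be − ae + ab.
The resulting 18×12 matrix has rank 12, and its Smith normal form has invariant factors (1,1,1,1,1,1,1,1,1,1,1,2).

From H_k ≅ ker(∂_k) / im(∂_{k+1}) we obtain:

  H_0: rank C_0 − rank ∂_1 = 7 − 6 = 1, and the invariant factors of ∂_1 are all 1, so H_0 ≅ Z.
  H_1: rank ker ∂_1 − rank ∂_2 = (18 − 6) − 12 = 0, and ∂_2 has invariant factor 2 > 1, so H_1 ≅ Z/2.
  H_2: rank ker ∂_2 − rank ∂_3 = (12 − 12) − 0 = 0, and there is no ∂_3, so H_2 ≅ 0.

Hence the Betti numbers are b_0 = 1, b_1 = 0, b_2 = 0.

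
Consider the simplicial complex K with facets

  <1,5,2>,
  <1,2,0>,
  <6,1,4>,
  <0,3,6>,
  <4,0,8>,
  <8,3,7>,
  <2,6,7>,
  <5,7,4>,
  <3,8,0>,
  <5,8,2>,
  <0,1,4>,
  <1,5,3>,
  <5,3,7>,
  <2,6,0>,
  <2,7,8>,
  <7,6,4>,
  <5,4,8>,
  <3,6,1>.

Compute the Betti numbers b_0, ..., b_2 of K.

b_0 = 1, b_1 = 1, b_2 = 0.

Fix the vertex order 0 < 1 < 2 < 3 < 4 < 5 < 6 < 7 < 8 and write every simplex with vertices in increasing order. Then dim K = 2 and the simplices of K are:

  0-simplices (9): [0], [1], [2], [3], [4], [5], [6], [7], [8]
  1-simplices (27): (27 of them)
  2-simplices (18): [0,1,2], [0,1,4], [0,2,6], [0,3,6], [0,3,8], [0,4,8], [1,2,5], [1,3,5], [1,3,6], [1,4,6], [2,5,8], [2,6,7], [2,7,8], [3,5,7], [3,7,8], [4,5,7], [4,5,8], [4,6,7]

giving chain groups C_0 ≅ Z^9, C_1 ≅ Z^27, C_2 ≅ Z^18.

Boundary ∂_1: C_1 → C_0 is given by ∂[p,q] = [q] − [p]. For instance
  ∂[3,6] = [6] − [3].
As a 9×27 matrix over Z this has rank 8, with invariant factors (1,1,1,1,1,1,1,1).

Boundary ∂_2: C_2 → C_1 acts by ∂[p,q,r] = [q,r] − [p,r] + [p,q]. For instance
  ∂[0,2,6] = [2,6] − [0,6] + [0,2],
  ∂[1,2,5] = [2,5] − [1,5] + [1,2].
The 27×18 boundary matrix has rank 18 and Smith normal form diag(1,1,1,1,1,1,1,1,1,1,1,1,1,1,1,1,1,2).

Computing H_k = (kernel of ∂_k) / (image of ∂_{k+1}):

  H_0: rank C_0 − rank ∂_1 = 9 − 8 = 1, and the invariant factors of ∂_1 are all 1, so H_0 = Z.
  H_1: rank ker ∂_1 − rank ∂_2 = (27 − 8) − 18 = 1, and ∂_2 has invariant factor 2 > 1, so H_1 = Z ⊕ Z/2.
  H_2: rank ker ∂_2 − rank ∂_3 = (18 − 18) − 0 = 0, and there is no ∂_3, so H_2 = 0.

As a check, the Euler characteristic is 9 − 27 + 18 = 0, which agrees with 1 − 1 + 0 = 0.

Hence the Betti numbers are b_0 = 1, b_1 = 1, b_2 = 0.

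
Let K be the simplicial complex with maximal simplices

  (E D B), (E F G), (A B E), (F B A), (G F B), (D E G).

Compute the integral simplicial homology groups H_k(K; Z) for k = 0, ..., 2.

Take the total order A < B < D < E < F < G on the vertex set. Then K (dimension 2) consists of the simplices:

  0-simplices (6): A, B, D, E, F, G
  1-simplices (12): AB, AE, AF, BD, BE, BF, BG, DE, DG, EF, EG, FG
  2-simplices (6): ABE, ABF, BDE, BFG, DEG, EFG

so the chain groups are C_0 ≅ Z^6, C_1 ≅ Z^12, C_2 ≅ Z^6.

∂_1: C_1 → C_0 is given by ∂[p,q] = [q] − [p]. For instance
  ∂AF = F − A.
This gives a 6×12 integer matrix of rank 5; reducing to Smith normal form yields diagonal entries (1,1,1,1,1).

Boundary ∂_2: C_2 → C_1 sends each 2-simplex [p,q,r] to [q,r] − [p,r] + [p,q]. For instance
  ∂BFG = FG − BG + BF,
  ∂DEG = EG − DG + DE.
As a 12×6 matrix over Z this has rank 6, with invariant factors (1,1,1,1,1,1).

From H_k ≅ ker(∂_k) / im(∂_{k+1}) we obtain:

  H_0: rank C_0 − rank ∂_1 = 6 − 5 = 1, and the invariant factors of ∂_1 are all 1, so H_0 ≅ Z.
  H_1: rank ker ∂_1 − rank ∂_2 = (12 − 5) − 6 = 1, and the invariant factors of ∂_2 are all 1, so H_1 ≅ Z.
  H_2: rank ker ∂_2 − rank ∂_3 = (6 − 6) − 0 = 0, and there is no ∂_3, so H_2 ≅ 0.

H_0 ≅ Z,  H_1 ≅ Z,  H_2 = 0.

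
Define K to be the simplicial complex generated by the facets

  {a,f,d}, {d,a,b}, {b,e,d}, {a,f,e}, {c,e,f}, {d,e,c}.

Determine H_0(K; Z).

Order the vertices as a < b < c < d < e < f. Listing each simplex with vertices in this order, K has dimension 2 with simplices:

  0-simplices (6): a, b, c, d, e, f
  1-simplices (12): ab, ad, ae, af, bd, be, cd, ce, cf, de, df, ef
  2-simplices (6): abd, adf, aef, bde, cde, cef

Hence C_0 ≅ Z^6, C_1 ≅ Z^12, C_2 ≅ Z^6.

∂_1: C_1 → C_0 sends each edge [p,q] (with p < q) to q − p. For instance
  ∂af = f − a.
As a 6×12 matrix over Z this has rank 5, with invariant factors (1,1,1,1,1).

The boundary map ∂_2: C_2 → C_1 sends each 2-simplex [p,q,r] to [q,r] − [p,r] + [p,q]. For instance
  ∂cef = ef − cf + ce,
  ∂abd = bd − ad + ab.
This gives a 12×6 integer matrix of rank 6; reducing to Smith normal form yields diagonal entries (1,1,1,1,1,1).

Reading off H_k = ker ∂_k / im ∂_{k+1}:

  H_0: rank C_0 − rank ∂_1 = 6 − 5 = 1, and the invariant factors of ∂_1 are all 1, so H_0 ≅ Z.

H_0 ≅ Z.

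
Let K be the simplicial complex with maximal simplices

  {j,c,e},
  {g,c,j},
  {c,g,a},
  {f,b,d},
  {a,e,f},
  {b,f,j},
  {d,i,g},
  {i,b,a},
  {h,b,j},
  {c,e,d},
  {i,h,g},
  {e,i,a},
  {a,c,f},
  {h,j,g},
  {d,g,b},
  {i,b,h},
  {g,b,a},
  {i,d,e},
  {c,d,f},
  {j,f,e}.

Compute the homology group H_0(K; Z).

H_0 ≅ Z.

Order the vertices as a < b < c < d < e < f < g < h < i < j. Listing each simplex with vertices in this order, K has dimension 2 with simplices:

  0-simplices (10): a, b, c, d, e, f, g, h, i, j
  1-simplices (30): ab, ac, ae, af, ag, ai, bd, bf, bg, bh, bi, bj, cd, ce, cf, cg, cj, de, df, dg, di, ef, ei, ej, fj, gh, gi, gj, hi, hj
  2-simplices (20): abg, abi, acf, acg, aef, aei, bdf, bdg, bfj, bhi, bhj, cde, cdf, cej, cgj, dei, dgi, efj, ghi, ghj

so the chain groups are C_0 ≅ Z^10, C_1 ≅ Z^30, C_2 ≅ Z^20.

Boundary ∂_1: C_1 → C_0 is given by ∂[p,q] = [q] − [p]. For instance
  ∂di = i − d.
This gives a 10×30 integer matrix of rank 9; reducing to Smith normal form yields diagonal entries (1,1,1,1,1,1,1,1,1).

The boundary map ∂_2: C_2 → C_1 sends each 2-simplex [p,q,r] to [q,r] − [p,r] + [p,q]. For instance
  ∂bdf = df − bf + bd,
  ∂acg = cg − ag + ac.
The 30×20 boundary matrix has rank 20 and Smith normal form diag(1,1,1,1,1,1,1,1,1,1,1,1,1,1,1,1,1,1,1,2).

Now H_k = ker ∂_k / im ∂_{k+1}, so:

  H_0: rank C_0 − rank ∂_1 = 10 − 9 = 1, and the invariant factors of ∂_1 are all 1, so H_0 ≅ Z.

(K is a triangulation of the Klein bottle.)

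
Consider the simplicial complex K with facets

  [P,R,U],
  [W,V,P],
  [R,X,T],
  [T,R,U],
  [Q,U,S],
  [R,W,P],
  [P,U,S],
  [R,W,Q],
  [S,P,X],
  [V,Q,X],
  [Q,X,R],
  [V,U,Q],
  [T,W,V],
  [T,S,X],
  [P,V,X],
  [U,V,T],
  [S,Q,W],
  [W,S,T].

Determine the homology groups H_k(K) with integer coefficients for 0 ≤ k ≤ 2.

H_0 = Z,  H_1 = Z^2,  H_2 = Z.

K has 9 vertices, 27 edges, 18 triangles.
rank ∂_0 = 0, rank ∂_1 = 8 ⇒ b_0 = 9 − 0 − 8 = 1; all invariant factors of ∂_1 are 1 so no torsion. So H_0 = Z.
rank ∂_1 = 8, rank ∂_2 = 17 ⇒ b_1 = 27 − 8 − 17 = 2; all invariant factors of ∂_2 are 1 so no torsion. So H_1 = Z^2.
rank ∂_2 = 17, rank ∂_3 = 0 ⇒ b_2 = 18 − 17 − 0 = 1. So H_2 = Z.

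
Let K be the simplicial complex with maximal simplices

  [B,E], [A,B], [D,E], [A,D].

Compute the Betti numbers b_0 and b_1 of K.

Take the total order A < B < D < E on the vertex set. Then K (dimension 1) consists of the simplices:

  0-simplices (4): A, B, D, E
  1-simplices (4): AB, AD, BE, DE

so the chain groups are C_0 ≅ Z^4, C_1 ≅ Z^4.

∂_1: C_1 → C_0 sends each edge [p,q] (with p < q) to q − p. For instance
  ∂AB = B − A.
This gives a 4×4 integer matrix of rank 3; reducing to Smith normal form yields diagonal entries (1,1,1).

Reading off H_k = ker ∂_k / im ∂_{k+1}:

  H_0: rank C_0 − rank ∂_1 = 4 − 3 = 1, and the invariant factors of ∂_1 are all 1, so H_0 ≅ Z.
  H_1: rank ker ∂_1 − rank ∂_2 = (4 − 3) − 0 = 1, and there is no ∂_2, so H_1 ≅ Z.

As a check, the Euler characteristic is 4 − 4 = 0, which agrees with 1 − 1 = 0.

Hence the Betti numbers are b_0 = 1, b_1 = 1.

b_0 = 1, b_1 = 1.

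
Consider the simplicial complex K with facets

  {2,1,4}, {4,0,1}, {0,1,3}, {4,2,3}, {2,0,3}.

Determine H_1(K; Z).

H_1 ≅ Z.

Fix the vertex order 0 < 1 < 2 < 3 < 4 and write every simplex with vertices in increasing order. Then dim K = 2 and the simplices of K are:

  0-simplices (5): [0], [1], [2], [3], [4]
  1-simplices (10): [0,1], [0,2], [0,3], [0,4], [1,2], [1,3], [1,4], [2,3], [2,4], [3,4]
  2-simplices (5): [0,1,3], [0,1,4], [0,2,3], [1,2,4], [2,3,4]

so the chain groups are C_0 ≅ Z^5, C_1 ≅ Z^10, C_2 ≅ Z^5.

∂_1: C_1 → C_0 is given by ∂[p,q] = [q] − [p].
As a 5×10 matrix over Z this has rank 4, with invariant factors (1,1,1,1).

∂_2: C_2 → C_1 maps a triangle to the signed sum of its edges. For instance
  ∂[1,2,4] = [2,4] − [1,4] + [1,2],
  ∂[0,1,3] = [1,3] − [0,3] + [0,1].
This gives a 10×5 integer matrix of rank 5; reducing to Smith normal form yields diagonal entries (1,1,1,1,1).

Reading off H_k = ker ∂_k / im ∂_{k+1}:

  H_1: rank ker ∂_1 − rank ∂_2 = (10 − 4) − 5 = 1, and the invariant factors of ∂_2 are all 1, so H_1 ≅ Z.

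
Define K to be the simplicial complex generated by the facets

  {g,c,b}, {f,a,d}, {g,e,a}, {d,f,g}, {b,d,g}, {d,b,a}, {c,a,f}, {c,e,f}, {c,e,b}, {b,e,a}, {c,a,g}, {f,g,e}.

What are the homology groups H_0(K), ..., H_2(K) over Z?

Fix the vertex order a < b < c < d < e < f < g and write every simplex with vertices in increasing order. Then dim K = 2 and the simplices of K are:

  0-simplices (7): a, b, c, d, e, f, g
  1-simplices (18): ab, ac, ad, ae, af, ag, bc, bd, be, bg, ce, cf, cg, df, dg, ef, eg, fg
  2-simplices (12): abd, abe, acf, acg, adf, aeg, bce, bcg, bdg, cef, dfg, efg

Hence C_0 ≅ Z^7, C_1 ≅ Z^18, C_2 ≅ Z^12.

Boundary ∂_1: C_1 → C_0 sends each edge [p,q] (with p < q) to q − p. For instance
  ∂fg = g − f.
The 7×18 boundary matrix has rank 6 and Smith normal form diag(1,1,1,1,1,1).

∂_2: C_2 → C_1 maps a triangle to the signed sum of its edges. For instance
  ∂bdg = dg − bg + bd,
  ∂adf = df − af + ad.
This gives a 18×12 integer matrix of rank 12; reducing to Smith normal form yields diagonal entries (1,1,1,1,1,1,1,1,1,1,1,2).

Reading off H_k = ker ∂_k / im ∂_{k+1}:

  H_0: rank C_0 − rank ∂_1 = 7 − 6 = 1, and the invariant factors of ∂_1 are all 1, so H_0 = Z.
  H_1: rank ker ∂_1 − rank ∂_2 = (18 − 6) − 12 = 0, and ∂_2 has invariant factor 2 > 1, so H_1 = Z/2.
  H_2: rank ker ∂_2 − rank ∂_3 = (12 − 12) − 0 = 0, and there is no ∂_3, so H_2 = 0.

(K is a triangulation of the real projective plane RP^2.)

H_0 ≅ Z,  H_1 ≅ Z/2,  H_2 = 0.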